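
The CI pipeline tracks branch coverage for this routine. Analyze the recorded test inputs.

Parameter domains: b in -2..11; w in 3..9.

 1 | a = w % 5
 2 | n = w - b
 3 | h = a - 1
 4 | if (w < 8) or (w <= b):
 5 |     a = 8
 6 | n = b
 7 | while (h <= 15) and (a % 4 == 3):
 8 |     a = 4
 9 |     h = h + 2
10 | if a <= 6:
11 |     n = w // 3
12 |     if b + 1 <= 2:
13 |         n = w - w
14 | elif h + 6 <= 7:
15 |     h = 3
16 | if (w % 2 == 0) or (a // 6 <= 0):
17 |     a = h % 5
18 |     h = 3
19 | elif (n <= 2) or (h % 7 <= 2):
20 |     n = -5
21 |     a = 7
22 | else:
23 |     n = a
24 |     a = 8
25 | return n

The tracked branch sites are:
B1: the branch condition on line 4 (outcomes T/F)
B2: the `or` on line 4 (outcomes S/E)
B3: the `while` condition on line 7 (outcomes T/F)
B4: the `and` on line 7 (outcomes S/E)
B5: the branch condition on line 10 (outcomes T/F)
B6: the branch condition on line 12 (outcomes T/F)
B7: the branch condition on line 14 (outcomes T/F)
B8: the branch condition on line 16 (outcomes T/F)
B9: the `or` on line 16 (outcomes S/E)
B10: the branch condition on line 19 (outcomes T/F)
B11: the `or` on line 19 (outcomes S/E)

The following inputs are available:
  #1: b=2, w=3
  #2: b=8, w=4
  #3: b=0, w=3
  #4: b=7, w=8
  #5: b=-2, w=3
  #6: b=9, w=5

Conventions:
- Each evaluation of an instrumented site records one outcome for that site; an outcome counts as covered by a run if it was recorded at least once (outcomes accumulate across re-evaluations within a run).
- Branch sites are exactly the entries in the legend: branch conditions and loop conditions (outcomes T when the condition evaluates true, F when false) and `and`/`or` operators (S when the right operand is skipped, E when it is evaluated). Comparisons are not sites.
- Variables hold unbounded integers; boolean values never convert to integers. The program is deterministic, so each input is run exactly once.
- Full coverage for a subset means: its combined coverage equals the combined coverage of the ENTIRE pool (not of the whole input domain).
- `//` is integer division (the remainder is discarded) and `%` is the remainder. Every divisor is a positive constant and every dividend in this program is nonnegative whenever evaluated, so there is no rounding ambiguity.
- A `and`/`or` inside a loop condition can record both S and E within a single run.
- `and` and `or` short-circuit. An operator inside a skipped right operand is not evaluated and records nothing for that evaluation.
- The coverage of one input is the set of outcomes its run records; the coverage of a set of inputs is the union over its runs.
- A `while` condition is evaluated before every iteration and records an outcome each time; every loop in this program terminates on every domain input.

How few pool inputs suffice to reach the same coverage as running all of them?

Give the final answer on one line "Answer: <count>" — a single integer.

input #1, b=2, w=3: events B2->S, B1->T, B4->E, B3->F, B5->F, B7->F, B9->E, B8->F, B11->S, B10->T; outcomes B1=T, B2=S, B3=F, B4=E, B5=F, B7=F, B8=F, B9=E, B10=T, B11=S
input #2, b=8, w=4: events B2->S, B1->T, B4->E, B3->F, B5->F, B7->F, B9->S, B8->T; outcomes B1=T, B2=S, B3=F, B4=E, B5=F, B7=F, B8=T, B9=S
input #3, b=0, w=3: events B2->S, B1->T, B4->E, B3->F, B5->F, B7->F, B9->E, B8->F, B11->S, B10->T; outcomes B1=T, B2=S, B3=F, B4=E, B5=F, B7=F, B8=F, B9=E, B10=T, B11=S
input #4, b=7, w=8: events B2->E, B1->F, B4->E, B3->T, B4->E, B3->F, B5->T, B6->F, B9->S, B8->T; outcomes B1=F, B2=E, B3=T, B3=F, B4=E, B5=T, B6=F, B8=T, B9=S
input #5, b=-2, w=3: events B2->S, B1->T, B4->E, B3->F, B5->F, B7->F, B9->E, B8->F, B11->S, B10->T; outcomes B1=T, B2=S, B3=F, B4=E, B5=F, B7=F, B8=F, B9=E, B10=T, B11=S
input #6, b=9, w=5: events B2->S, B1->T, B4->E, B3->F, B5->F, B7->T, B9->E, B8->F, B11->E, B10->F; outcomes B1=T, B2=S, B3=F, B4=E, B5=F, B7=T, B8=F, B9=E, B10=F, B11=E
the full pool covers 20 outcomes: B1=T, B1=F, B2=S, B2=E, B3=T, B3=F, B4=E, B5=T, B5=F, B6=F, B7=T, B7=F, B8=T, B8=F, B9=S, B9=E, B10=T, B10=F, B11=S, B11=E
every size-1 subset falls short of the 20 outcomes (best: 10/20)
every size-2 subset falls short of the 20 outcomes (best: 17/20)
inputs {1, 4, 6} (size 3) cover everything; no size-3 subset with a lexicographically smaller index list covers all 20

Answer: 3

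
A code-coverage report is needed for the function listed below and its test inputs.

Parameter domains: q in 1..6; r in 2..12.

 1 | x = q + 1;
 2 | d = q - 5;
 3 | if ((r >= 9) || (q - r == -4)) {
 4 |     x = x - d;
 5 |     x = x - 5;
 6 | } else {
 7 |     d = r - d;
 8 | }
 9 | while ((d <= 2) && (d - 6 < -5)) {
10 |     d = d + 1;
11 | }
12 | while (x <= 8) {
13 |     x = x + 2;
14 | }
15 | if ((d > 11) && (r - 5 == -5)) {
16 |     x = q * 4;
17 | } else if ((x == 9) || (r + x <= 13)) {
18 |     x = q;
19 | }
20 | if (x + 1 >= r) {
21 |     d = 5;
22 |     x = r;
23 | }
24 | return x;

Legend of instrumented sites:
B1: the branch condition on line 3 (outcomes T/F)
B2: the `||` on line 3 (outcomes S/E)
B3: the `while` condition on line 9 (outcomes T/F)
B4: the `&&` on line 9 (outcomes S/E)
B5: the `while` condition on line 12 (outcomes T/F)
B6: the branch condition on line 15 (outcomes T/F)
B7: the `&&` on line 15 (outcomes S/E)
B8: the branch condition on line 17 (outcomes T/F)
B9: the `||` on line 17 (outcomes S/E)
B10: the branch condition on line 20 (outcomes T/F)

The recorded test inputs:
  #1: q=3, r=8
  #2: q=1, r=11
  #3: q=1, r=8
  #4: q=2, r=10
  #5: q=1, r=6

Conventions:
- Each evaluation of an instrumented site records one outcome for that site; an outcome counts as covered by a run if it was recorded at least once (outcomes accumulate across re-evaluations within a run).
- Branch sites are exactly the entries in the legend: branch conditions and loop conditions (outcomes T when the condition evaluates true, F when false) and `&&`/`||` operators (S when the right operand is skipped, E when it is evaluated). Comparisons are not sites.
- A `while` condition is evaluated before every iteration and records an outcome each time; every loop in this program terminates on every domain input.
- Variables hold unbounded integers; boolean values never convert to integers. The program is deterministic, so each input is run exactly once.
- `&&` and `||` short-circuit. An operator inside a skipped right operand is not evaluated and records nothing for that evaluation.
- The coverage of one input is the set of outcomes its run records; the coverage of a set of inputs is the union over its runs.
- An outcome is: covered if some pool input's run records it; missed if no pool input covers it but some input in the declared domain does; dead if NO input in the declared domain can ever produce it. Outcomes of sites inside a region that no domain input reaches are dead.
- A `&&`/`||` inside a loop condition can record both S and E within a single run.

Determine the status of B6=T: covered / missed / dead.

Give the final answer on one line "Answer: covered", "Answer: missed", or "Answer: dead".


no pool input records B6=T
checking all 66 inputs in the declared domain: B6=T is never recorded -> dead
Answer: dead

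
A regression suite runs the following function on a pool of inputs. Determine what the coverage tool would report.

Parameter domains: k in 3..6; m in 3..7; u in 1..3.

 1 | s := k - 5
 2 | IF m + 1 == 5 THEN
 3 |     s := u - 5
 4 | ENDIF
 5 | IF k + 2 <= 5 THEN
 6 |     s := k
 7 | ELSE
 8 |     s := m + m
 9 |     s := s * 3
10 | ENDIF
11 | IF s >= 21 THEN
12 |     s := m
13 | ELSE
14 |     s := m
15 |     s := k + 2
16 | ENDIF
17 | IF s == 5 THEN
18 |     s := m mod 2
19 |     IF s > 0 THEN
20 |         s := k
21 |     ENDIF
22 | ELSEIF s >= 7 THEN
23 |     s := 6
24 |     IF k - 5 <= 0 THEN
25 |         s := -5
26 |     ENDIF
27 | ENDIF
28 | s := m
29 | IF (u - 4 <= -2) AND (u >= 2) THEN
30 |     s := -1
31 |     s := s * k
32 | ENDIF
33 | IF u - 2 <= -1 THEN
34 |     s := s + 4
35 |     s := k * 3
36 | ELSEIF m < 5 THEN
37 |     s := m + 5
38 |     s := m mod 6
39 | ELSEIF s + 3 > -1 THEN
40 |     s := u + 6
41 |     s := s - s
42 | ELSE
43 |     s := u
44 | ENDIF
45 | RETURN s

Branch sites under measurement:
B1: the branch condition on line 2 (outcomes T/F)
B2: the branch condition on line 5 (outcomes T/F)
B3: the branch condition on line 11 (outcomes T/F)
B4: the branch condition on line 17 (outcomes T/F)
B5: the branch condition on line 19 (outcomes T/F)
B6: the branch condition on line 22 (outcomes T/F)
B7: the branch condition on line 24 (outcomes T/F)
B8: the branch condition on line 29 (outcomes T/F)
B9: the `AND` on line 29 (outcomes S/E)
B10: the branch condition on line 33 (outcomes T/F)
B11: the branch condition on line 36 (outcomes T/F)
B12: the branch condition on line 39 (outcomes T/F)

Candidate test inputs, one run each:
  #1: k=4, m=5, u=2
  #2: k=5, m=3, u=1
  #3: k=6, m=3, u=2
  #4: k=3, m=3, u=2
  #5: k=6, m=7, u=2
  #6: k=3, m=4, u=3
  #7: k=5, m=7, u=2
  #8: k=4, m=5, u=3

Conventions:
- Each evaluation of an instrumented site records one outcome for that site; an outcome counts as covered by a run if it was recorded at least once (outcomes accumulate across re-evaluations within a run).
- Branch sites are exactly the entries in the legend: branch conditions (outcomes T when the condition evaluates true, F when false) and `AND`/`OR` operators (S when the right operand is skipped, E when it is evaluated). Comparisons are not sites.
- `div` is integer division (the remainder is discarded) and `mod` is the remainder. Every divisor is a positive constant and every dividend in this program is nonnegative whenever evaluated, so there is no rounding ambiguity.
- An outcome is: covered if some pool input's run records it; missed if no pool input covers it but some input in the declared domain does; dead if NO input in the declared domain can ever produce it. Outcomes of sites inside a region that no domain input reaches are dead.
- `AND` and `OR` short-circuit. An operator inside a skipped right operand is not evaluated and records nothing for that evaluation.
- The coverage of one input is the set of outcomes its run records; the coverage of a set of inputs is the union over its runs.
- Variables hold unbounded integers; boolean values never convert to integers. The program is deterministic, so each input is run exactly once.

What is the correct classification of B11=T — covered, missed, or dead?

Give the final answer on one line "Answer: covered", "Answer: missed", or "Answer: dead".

B11=T is recorded by pool input(s) 3, 4, 6 -> covered

Answer: covered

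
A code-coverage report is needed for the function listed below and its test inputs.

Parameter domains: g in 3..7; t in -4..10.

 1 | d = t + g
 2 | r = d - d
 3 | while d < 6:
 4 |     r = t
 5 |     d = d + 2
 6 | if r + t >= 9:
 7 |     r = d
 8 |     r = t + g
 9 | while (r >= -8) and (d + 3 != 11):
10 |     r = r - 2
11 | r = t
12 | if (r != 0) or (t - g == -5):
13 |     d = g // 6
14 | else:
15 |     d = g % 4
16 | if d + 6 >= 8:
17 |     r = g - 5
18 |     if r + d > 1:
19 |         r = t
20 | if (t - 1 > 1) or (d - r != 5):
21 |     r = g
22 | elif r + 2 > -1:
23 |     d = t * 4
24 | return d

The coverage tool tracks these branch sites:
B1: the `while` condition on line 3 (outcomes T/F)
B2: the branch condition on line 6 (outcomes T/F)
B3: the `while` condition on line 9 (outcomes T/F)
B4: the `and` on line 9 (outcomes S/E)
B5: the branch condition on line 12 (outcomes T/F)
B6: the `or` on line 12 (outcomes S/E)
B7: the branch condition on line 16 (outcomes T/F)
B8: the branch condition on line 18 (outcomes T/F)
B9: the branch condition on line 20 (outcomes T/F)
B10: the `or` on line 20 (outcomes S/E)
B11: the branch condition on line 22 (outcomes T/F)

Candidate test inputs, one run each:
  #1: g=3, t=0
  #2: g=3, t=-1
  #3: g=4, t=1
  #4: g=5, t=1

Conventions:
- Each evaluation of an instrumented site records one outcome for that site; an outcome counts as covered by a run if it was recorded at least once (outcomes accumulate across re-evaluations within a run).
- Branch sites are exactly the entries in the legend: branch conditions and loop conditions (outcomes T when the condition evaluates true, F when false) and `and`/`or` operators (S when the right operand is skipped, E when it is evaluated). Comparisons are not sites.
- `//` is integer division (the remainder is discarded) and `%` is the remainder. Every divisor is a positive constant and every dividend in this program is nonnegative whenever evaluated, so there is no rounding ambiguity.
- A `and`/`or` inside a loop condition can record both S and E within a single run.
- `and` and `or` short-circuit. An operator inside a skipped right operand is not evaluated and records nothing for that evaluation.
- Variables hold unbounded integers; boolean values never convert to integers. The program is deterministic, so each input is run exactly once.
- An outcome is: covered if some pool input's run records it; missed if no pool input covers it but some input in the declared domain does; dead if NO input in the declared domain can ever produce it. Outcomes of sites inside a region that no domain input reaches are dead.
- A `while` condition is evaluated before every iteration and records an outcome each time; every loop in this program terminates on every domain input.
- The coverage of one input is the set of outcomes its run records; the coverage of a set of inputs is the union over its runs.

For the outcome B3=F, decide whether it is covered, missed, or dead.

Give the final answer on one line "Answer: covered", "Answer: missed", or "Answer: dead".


B3=F is recorded by pool input(s) 1, 2, 3, 4 -> covered
Answer: covered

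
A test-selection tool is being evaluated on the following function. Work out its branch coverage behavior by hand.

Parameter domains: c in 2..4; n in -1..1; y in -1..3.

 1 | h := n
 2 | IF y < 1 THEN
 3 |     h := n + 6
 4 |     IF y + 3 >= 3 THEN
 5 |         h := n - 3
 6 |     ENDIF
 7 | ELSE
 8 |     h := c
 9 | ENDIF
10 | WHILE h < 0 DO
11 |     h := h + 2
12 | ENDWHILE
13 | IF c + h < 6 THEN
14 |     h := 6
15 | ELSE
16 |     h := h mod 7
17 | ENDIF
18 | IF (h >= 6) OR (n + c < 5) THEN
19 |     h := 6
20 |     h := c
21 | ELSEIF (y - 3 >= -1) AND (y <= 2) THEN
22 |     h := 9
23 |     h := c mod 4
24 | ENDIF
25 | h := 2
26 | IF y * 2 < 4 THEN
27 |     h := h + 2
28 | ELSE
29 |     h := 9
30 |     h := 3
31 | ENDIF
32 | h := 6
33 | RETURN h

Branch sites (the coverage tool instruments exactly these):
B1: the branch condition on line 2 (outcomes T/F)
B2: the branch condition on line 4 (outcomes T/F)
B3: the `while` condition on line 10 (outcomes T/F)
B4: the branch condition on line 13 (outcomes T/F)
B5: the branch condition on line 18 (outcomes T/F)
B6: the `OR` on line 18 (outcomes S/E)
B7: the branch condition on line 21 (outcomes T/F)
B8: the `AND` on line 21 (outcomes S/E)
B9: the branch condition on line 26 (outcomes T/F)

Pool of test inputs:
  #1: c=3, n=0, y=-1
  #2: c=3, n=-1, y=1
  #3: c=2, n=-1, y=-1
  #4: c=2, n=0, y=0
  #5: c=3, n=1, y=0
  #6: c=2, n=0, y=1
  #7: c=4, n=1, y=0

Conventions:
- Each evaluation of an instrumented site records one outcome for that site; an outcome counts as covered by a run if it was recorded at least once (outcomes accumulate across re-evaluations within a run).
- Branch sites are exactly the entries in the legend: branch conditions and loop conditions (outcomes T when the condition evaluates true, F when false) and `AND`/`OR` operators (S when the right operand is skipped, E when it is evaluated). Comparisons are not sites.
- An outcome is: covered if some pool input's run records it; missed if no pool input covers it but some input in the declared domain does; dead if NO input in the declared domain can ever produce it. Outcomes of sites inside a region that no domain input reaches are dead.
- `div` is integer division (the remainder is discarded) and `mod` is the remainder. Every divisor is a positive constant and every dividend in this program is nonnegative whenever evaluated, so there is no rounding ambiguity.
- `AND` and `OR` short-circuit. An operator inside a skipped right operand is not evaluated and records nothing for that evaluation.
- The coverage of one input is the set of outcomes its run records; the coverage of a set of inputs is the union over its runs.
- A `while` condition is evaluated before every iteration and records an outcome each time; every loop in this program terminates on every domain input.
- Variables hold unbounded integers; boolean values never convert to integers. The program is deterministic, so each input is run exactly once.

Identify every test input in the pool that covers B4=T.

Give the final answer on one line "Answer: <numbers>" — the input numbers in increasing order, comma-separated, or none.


input #1 (c=3, n=0, y=-1): never hits B4=T
input #2 (c=3, n=-1, y=1): never hits B4=T
input #3 (c=2, n=-1, y=-1): never hits B4=T
input #4 (c=2, n=0, y=0): hits B4=T
input #5 (c=3, n=1, y=0): hits B4=T
input #6 (c=2, n=0, y=1): hits B4=T
input #7 (c=4, n=1, y=0): hits B4=T
Answer: 4, 5, 6, 7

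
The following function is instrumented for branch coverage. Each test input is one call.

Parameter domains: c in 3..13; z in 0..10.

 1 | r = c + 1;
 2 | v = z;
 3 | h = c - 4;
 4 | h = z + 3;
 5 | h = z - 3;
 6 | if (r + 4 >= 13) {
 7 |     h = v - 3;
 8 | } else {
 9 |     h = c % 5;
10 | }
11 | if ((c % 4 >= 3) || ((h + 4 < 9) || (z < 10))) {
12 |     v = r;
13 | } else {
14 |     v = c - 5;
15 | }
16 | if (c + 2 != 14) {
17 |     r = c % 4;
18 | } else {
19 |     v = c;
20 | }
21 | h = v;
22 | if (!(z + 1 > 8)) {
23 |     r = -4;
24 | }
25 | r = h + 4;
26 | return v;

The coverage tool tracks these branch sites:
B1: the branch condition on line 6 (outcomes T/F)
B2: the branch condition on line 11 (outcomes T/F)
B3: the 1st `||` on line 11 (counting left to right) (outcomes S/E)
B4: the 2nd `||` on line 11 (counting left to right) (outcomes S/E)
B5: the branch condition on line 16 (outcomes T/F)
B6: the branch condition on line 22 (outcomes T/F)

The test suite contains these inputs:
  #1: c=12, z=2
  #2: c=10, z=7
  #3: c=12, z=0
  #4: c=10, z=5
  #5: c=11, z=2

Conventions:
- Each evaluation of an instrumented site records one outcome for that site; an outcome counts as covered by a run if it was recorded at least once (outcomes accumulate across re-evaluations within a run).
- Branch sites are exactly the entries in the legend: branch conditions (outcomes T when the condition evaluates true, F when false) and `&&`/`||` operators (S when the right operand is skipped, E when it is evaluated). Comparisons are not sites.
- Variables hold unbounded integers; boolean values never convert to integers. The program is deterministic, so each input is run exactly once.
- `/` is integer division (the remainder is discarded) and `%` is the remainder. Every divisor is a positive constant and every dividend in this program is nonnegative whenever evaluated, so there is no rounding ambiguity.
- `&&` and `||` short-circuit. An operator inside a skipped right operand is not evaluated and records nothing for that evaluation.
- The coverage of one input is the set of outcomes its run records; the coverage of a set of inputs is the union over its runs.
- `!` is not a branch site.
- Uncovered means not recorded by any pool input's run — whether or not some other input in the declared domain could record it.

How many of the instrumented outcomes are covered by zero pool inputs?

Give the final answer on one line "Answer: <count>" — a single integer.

run #1 (c=12, z=2) runs B1->T, B3->E, B4->S, B2->T, B5->F, B6->T; records B1=T, B2=T, B3=E, B4=S, B5=F, B6=T
run #2 (c=10, z=7) runs B1->T, B3->E, B4->S, B2->T, B5->T, B6->T; records B1=T, B2=T, B3=E, B4=S, B5=T, B6=T
run #3 (c=12, z=0) runs B1->T, B3->E, B4->S, B2->T, B5->F, B6->T; records B1=T, B2=T, B3=E, B4=S, B5=F, B6=T
run #4 (c=10, z=5) runs B1->T, B3->E, B4->S, B2->T, B5->T, B6->T; records B1=T, B2=T, B3=E, B4=S, B5=T, B6=T
run #5 (c=11, z=2) runs B1->T, B3->S, B2->T, B5->T, B6->T; records B1=T, B2=T, B3=S, B5=T, B6=T
union over the pool: B1=T, B2=T, B3=S, B3=E, B4=S, B5=T, B5=F, B6=T
uncovered (4 of 12): B1=F, B2=F, B4=E, B6=F

Answer: 4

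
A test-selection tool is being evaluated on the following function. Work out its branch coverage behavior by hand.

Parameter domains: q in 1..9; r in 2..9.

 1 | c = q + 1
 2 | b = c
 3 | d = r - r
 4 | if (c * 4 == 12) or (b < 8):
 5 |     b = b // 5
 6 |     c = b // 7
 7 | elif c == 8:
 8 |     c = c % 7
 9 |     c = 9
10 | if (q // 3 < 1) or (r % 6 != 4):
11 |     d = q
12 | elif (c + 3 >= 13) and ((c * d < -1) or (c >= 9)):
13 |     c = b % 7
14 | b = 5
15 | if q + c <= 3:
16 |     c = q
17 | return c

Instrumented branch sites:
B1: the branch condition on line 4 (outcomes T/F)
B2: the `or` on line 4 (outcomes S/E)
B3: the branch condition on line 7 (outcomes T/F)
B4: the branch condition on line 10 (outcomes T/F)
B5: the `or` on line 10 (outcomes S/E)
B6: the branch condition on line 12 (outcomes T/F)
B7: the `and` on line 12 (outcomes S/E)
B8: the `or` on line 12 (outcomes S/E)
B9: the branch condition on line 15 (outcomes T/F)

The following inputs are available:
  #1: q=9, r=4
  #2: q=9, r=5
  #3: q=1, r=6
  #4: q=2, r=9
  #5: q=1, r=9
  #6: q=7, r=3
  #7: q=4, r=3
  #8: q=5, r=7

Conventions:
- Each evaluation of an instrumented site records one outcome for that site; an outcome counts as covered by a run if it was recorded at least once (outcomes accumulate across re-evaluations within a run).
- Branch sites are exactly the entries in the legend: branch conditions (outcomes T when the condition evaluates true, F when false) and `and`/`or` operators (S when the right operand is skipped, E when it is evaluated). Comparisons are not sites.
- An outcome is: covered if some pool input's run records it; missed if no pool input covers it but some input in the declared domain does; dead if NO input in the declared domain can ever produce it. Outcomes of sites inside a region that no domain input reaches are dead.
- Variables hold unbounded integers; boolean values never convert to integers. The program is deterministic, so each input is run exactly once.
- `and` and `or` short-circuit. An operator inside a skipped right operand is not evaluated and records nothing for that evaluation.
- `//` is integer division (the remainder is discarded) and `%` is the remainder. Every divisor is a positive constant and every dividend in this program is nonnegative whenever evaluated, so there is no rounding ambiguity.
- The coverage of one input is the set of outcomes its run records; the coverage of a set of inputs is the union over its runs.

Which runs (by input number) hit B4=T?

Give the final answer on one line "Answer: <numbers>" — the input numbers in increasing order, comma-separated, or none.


input #1 (q=9, r=4): never hits B4=T
input #2 (q=9, r=5): hits B4=T
input #3 (q=1, r=6): hits B4=T
input #4 (q=2, r=9): hits B4=T
input #5 (q=1, r=9): hits B4=T
input #6 (q=7, r=3): hits B4=T
input #7 (q=4, r=3): hits B4=T
input #8 (q=5, r=7): hits B4=T
Answer: 2, 3, 4, 5, 6, 7, 8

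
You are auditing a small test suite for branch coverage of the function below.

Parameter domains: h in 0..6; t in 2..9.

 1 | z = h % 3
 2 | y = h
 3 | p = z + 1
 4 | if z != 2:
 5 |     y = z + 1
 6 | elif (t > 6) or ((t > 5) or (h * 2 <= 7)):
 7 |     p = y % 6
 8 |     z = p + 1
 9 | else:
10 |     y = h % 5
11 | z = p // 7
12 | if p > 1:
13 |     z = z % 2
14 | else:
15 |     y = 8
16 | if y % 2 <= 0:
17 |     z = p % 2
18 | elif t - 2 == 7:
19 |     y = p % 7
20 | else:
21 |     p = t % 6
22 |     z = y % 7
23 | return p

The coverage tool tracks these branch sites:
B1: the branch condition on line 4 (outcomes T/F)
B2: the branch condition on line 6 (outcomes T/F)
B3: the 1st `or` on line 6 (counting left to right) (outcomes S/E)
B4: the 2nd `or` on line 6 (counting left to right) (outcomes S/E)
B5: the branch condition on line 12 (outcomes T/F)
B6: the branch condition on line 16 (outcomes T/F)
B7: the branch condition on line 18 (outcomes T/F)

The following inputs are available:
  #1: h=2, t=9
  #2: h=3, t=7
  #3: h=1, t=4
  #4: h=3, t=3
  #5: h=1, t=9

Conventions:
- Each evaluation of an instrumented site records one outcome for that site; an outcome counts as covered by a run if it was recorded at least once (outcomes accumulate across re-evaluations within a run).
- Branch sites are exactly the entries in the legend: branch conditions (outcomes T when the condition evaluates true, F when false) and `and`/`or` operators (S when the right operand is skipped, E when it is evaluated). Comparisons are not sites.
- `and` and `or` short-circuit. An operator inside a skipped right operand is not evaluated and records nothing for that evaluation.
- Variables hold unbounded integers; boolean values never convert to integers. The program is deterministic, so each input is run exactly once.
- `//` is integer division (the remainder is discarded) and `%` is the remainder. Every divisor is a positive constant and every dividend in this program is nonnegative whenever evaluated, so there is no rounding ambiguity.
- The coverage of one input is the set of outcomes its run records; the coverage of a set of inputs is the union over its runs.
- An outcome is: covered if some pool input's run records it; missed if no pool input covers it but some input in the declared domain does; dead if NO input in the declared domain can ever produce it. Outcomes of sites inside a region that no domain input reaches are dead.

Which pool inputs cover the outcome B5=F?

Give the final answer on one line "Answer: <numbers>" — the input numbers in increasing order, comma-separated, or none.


input #1 (h=2, t=9): misses B5=F
input #2 (h=3, t=7): covers B5=F
input #3 (h=1, t=4): misses B5=F
input #4 (h=3, t=3): covers B5=F
input #5 (h=1, t=9): misses B5=F
Answer: 2, 4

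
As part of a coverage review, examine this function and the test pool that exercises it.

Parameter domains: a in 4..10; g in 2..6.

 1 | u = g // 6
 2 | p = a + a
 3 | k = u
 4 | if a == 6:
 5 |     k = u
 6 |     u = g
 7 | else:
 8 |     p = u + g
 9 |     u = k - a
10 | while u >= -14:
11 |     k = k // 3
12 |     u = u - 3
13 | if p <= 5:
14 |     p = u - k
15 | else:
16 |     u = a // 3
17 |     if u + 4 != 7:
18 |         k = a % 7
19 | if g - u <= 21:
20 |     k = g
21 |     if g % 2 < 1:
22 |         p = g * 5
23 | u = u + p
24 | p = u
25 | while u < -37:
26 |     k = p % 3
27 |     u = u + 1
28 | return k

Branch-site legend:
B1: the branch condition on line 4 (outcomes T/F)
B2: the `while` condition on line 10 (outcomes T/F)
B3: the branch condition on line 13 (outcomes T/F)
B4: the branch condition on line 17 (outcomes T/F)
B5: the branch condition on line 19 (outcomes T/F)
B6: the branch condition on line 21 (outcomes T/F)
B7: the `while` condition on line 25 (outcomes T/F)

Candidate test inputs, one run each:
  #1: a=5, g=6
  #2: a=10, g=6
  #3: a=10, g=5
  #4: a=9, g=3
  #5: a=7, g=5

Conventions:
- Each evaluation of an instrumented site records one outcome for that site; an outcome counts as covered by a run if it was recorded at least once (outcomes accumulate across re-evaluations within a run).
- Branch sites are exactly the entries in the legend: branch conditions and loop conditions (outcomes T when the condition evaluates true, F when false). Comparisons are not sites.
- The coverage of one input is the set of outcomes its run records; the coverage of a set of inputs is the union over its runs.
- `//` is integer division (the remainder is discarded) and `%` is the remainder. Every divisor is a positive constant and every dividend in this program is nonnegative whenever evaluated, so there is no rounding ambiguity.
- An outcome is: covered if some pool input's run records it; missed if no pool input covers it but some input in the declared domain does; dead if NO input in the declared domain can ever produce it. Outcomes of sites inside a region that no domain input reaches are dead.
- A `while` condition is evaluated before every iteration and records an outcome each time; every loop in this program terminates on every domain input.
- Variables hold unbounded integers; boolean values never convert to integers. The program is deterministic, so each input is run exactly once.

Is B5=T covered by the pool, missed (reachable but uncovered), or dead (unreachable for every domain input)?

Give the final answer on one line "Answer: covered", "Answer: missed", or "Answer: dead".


B5=T is recorded by pool input(s) 1, 2, 3, 4, 5 -> covered
Answer: covered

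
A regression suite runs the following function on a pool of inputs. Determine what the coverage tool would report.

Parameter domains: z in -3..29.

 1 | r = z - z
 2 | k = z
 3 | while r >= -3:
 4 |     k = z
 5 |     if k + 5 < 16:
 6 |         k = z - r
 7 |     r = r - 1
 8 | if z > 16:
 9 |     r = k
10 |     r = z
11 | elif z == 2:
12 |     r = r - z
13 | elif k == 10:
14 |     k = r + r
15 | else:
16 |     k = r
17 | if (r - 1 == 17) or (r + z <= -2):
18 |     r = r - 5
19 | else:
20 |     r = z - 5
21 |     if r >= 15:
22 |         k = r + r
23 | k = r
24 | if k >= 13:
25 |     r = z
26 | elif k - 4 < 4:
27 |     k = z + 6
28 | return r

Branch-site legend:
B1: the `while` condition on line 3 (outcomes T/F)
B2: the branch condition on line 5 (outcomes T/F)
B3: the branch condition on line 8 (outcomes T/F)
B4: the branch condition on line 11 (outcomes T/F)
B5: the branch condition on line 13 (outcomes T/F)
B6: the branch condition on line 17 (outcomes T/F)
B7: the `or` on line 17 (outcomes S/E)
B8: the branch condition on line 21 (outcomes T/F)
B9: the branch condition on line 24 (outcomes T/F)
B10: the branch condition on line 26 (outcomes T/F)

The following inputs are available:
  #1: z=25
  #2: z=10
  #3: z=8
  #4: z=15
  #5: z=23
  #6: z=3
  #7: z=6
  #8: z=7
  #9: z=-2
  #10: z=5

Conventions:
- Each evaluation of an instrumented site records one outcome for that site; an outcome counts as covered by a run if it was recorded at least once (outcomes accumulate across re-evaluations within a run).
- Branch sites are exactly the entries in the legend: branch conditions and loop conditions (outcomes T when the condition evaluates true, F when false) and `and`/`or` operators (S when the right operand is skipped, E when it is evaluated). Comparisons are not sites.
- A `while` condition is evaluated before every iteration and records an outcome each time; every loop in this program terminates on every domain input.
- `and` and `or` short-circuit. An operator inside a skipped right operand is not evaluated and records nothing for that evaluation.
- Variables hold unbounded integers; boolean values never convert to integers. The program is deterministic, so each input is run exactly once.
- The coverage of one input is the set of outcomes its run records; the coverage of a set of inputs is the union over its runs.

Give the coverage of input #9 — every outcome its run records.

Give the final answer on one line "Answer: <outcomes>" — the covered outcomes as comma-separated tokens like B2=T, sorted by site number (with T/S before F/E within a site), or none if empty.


Event log for input #9 (z=-2):
  B1->T, B2->T, B1->T, B2->T, B1->T, B2->T, B1->T, B2->T, B1->F, B3->F
  B4->F, B5->F, B7->E, B6->T, B9->F, B10->T
collecting distinct outcomes: B1=T, B1=F, B2=T, B3=F, B4=F, B5=F, B6=T, B7=E, B9=F, B10=T
Answer: B1=T, B1=F, B2=T, B3=F, B4=F, B5=F, B6=T, B7=E, B9=F, B10=T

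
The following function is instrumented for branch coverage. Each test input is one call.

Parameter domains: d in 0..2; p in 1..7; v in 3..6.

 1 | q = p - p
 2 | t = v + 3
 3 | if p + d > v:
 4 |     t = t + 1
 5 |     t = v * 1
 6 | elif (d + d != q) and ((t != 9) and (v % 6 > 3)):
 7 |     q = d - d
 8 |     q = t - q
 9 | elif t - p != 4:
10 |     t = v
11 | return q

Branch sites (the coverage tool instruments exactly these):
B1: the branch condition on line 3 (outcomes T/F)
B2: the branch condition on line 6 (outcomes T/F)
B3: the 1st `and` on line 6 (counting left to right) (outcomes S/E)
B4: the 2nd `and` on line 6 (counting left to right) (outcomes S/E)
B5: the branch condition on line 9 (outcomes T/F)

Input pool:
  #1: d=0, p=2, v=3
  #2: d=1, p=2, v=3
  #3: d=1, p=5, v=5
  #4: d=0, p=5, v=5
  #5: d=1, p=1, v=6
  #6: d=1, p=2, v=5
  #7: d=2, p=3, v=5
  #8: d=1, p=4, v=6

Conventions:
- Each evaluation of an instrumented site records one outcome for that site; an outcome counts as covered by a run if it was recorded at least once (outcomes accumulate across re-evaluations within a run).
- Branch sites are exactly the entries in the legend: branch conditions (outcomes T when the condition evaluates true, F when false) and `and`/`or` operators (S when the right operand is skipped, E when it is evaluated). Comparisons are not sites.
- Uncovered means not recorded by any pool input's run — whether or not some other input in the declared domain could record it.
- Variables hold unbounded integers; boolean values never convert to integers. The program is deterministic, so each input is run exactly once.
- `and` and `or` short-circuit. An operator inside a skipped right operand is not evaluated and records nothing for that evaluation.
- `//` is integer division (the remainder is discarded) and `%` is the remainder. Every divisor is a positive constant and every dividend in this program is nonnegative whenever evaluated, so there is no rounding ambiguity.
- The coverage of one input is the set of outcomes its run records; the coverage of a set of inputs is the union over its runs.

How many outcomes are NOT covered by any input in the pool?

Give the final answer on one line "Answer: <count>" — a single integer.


input #1, d=0, p=2, v=3: outcomes B1=F, B2=F, B3=S, B5=F
input #2, d=1, p=2, v=3: outcomes B1=F, B2=F, B3=E, B4=E, B5=F
input #3, d=1, p=5, v=5: outcomes B1=T
input #4, d=0, p=5, v=5: outcomes B1=F, B2=F, B3=S, B5=T
input #5, d=1, p=1, v=6: outcomes B1=F, B2=F, B3=E, B4=S, B5=T
input #6, d=1, p=2, v=5: outcomes B1=F, B2=T, B3=E, B4=E
input #7, d=2, p=3, v=5: outcomes B1=F, B2=T, B3=E, B4=E
input #8, d=1, p=4, v=6: outcomes B1=F, B2=F, B3=E, B4=S, B5=T
union over the pool: B1=T, B1=F, B2=T, B2=F, B3=S, B3=E, B4=S, B4=E, B5=T, B5=F
uncovered (0 of 10): none
Answer: 0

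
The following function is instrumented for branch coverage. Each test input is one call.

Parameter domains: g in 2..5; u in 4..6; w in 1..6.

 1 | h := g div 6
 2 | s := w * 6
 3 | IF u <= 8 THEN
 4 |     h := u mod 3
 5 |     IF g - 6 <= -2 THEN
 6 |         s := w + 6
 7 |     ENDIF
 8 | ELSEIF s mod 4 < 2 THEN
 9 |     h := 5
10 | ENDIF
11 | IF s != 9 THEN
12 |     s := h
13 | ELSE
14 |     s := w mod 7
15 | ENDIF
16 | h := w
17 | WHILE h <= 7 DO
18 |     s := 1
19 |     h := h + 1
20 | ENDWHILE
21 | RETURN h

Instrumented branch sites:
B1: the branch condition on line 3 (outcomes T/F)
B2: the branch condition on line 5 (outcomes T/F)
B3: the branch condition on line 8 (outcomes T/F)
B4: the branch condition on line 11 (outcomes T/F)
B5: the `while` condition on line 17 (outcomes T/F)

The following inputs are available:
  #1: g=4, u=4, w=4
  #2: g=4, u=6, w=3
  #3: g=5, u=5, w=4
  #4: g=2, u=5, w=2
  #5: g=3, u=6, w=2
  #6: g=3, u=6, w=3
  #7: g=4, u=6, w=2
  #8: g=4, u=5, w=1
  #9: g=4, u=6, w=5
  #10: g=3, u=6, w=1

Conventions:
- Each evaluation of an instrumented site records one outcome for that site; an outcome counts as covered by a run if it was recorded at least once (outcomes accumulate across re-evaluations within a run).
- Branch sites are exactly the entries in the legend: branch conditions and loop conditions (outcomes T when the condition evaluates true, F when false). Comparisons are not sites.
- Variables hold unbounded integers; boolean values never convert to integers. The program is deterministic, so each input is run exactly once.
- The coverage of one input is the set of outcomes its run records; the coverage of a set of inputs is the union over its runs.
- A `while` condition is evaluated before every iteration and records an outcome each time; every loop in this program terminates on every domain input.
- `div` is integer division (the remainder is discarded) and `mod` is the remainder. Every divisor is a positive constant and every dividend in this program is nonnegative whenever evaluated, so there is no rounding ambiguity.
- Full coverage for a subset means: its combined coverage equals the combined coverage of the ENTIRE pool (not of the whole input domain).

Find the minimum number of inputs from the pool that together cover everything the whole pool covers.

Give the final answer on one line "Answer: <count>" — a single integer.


#1 (g=4, u=4, w=4) -> B1->T, B2->T, B4->T, B5->T, B5->T, B5->T, B5->T, B5->F; covered: B1=T, B2=T, B4=T, B5=T, B5=F
#2 (g=4, u=6, w=3) -> B1->T, B2->T, B4->F, B5->T, B5->T, B5->T, B5->T, B5->T, B5->F; covered: B1=T, B2=T, B4=F, B5=T, B5=F
#3 (g=5, u=5, w=4) -> B1->T, B2->F, B4->T, B5->T, B5->T, B5->T, B5->T, B5->F; covered: B1=T, B2=F, B4=T, B5=T, B5=F
#4 (g=2, u=5, w=2) -> B1->T, B2->T, B4->T, B5->T, B5->T, B5->T, B5->T, B5->T, B5->T, B5->F; covered: B1=T, B2=T, B4=T, B5=T, B5=F
#5 (g=3, u=6, w=2) -> B1->T, B2->T, B4->T, B5->T, B5->T, B5->T, B5->T, B5->T, B5->T, B5->F; covered: B1=T, B2=T, B4=T, B5=T, B5=F
#6 (g=3, u=6, w=3) -> B1->T, B2->T, B4->F, B5->T, B5->T, B5->T, B5->T, B5->T, B5->F; covered: B1=T, B2=T, B4=F, B5=T, B5=F
#7 (g=4, u=6, w=2) -> B1->T, B2->T, B4->T, B5->T, B5->T, B5->T, B5->T, B5->T, B5->T, B5->F; covered: B1=T, B2=T, B4=T, B5=T, B5=F
#8 (g=4, u=5, w=1) -> B1->T, B2->T, B4->T, B5->T, B5->T, B5->T, B5->T, B5->T, B5->T, B5->T, B5->F; covered: B1=T, B2=T, B4=T, B5=T, B5=F
#9 (g=4, u=6, w=5) -> B1->T, B2->T, B4->T, B5->T, B5->T, B5->T, B5->F; covered: B1=T, B2=T, B4=T, B5=T, B5=F
#10 (g=3, u=6, w=1) -> B1->T, B2->T, B4->T, B5->T, B5->T, B5->T, B5->T, B5->T, B5->T, B5->T, B5->F; covered: B1=T, B2=T, B4=T, B5=T, B5=F
pool-wide coverage (7 outcomes): B1=T, B2=T, B2=F, B4=T, B4=F, B5=T, B5=F
every size-1 subset falls short of the 7 outcomes (best: 5/7)
at size 2, {2, 3} reaches all 7 outcomes; every lexicographically earlier size-2 subset fails
Answer: 2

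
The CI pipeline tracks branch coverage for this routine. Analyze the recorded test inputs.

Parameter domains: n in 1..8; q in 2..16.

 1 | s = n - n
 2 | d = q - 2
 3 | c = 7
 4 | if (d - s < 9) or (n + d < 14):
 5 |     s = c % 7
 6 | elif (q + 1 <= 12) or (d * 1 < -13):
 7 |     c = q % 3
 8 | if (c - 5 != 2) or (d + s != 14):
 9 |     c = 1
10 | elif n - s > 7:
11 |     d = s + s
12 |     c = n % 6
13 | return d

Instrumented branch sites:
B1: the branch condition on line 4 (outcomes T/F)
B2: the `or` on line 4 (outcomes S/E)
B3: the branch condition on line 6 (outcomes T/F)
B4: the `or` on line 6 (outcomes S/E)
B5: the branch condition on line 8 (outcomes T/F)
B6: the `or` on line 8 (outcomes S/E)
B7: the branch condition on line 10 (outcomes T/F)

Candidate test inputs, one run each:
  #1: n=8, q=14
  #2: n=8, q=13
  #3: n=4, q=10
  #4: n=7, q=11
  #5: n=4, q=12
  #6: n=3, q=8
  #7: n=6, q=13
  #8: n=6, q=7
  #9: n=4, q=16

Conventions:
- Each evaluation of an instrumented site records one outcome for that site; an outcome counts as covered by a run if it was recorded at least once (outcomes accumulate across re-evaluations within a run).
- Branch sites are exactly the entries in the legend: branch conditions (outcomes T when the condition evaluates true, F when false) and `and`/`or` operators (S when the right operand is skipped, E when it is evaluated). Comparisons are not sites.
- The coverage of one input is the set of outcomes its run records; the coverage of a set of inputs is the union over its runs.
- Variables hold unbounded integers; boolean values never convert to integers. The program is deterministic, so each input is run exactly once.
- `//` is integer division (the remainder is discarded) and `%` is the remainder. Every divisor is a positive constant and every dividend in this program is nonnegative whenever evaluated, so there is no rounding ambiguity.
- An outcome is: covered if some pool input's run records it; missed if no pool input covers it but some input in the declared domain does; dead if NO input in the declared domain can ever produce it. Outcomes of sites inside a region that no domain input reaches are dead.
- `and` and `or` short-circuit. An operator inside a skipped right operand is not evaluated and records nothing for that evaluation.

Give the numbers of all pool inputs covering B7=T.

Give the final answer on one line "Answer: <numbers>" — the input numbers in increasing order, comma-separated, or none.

input #1 (n=8, q=14): misses B7=T
input #2 (n=8, q=13): misses B7=T
input #3 (n=4, q=10): misses B7=T
input #4 (n=7, q=11): misses B7=T
input #5 (n=4, q=12): misses B7=T
input #6 (n=3, q=8): misses B7=T
input #7 (n=6, q=13): misses B7=T
input #8 (n=6, q=7): misses B7=T
input #9 (n=4, q=16): misses B7=T

Answer: none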